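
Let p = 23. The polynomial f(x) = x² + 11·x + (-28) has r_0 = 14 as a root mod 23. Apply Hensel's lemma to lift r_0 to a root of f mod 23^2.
r_1 = 60 (mod 529)

Hensel: r_{i+1} = r_i − f(r_i)·(f′(r_i))^{-1} mod 23^{i+2}, f′(x) = 2x + 11. Iterate:
  r_0 = 14 (mod 23)
  r_1 = 60 (mod 529)
Final: r = 60 satisfies f(r) ≡ 0 mod 23^2.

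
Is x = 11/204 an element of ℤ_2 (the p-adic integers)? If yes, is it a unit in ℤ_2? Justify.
x ∉ ℤ_2 (v_2(x) = -2 < 0)

ℤ_2 = {x ∈ ℚ_2 : v_2(x) ≥ 0} and ℤ_2^× = {x ∈ ℤ_2 : v_2(x) = 0}. Here v_2(11/204) = v_2(num) − v_2(den) = -2; compare against these criteria.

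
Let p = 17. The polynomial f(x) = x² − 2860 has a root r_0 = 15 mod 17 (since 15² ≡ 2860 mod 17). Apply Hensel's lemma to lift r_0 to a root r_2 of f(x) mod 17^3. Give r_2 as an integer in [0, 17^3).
r_2 = 3908 (mod 4913)

Hensel's recurrence: r_{i+1} = r_i − f(r_i)·(f′(r_i))^{-1} mod 17^{i+2}, with f′(x) = 2x. Iterate:
  r_0 = 15 (mod 17)
  r_1 = 151 (mod 289)
  r_2 = 3908 (mod 4913)
Final: r_2 = 3908, and one checks f(r_2) ≡ 0 mod 17^3.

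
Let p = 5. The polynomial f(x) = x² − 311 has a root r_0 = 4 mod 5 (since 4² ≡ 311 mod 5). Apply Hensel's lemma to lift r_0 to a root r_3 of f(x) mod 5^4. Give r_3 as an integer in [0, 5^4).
r_3 = 544 (mod 625)

Hensel's recurrence: r_{i+1} = r_i − f(r_i)·(f′(r_i))^{-1} mod 5^{i+2}, with f′(x) = 2x. Iterate:
  r_0 = 4 (mod 5)
  r_1 = 19 (mod 25)
  r_2 = 44 (mod 125)
  r_3 = 544 (mod 625)
Final: r_3 = 544, and one checks f(r_3) ≡ 0 mod 5^4.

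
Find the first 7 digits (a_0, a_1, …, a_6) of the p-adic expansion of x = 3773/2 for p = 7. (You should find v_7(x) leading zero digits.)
(a_0, …, a_6) = (0, 0, 0, 2, 4, 3, 3)

v_7(3773/2) = 3, so a_0 = ... = a_2 = 0. Factor out: x = 7^3 · u with u = 11/2 a unit in ℤ_7. Expand u iteratively via a_{v+i} = u_i mod 7, u_{i+1} = (u_i − a_{v+i})/7:
  u_0 = 11/2;  a_3 = 2;  u_1 = (u_0 − 2)/7 = 1/2
  u_1 = 1/2;  a_4 = 4;  u_2 = (u_1 − 4)/7 = -1/2
  u_2 = -1/2;  a_5 = 3;  u_3 = (u_2 − 3)/7 = -1/2
  u_3 = -1/2;  a_6 = 3;  u_4 = (u_3 − 3)/7 = -1/2
Digits: (0, 0, 0, 2, 4, 3, 3).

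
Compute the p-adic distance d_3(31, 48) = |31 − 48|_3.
d_3(31, 48) = 1

Step 1 — x − y = 31 − 48 = -17. Step 2 — v_3(-17) = 0 (factor: -17 = −(3^0 · 17); the sign does not affect v_p). Step 3 — |x − y|_3 = 3^{0} = 1.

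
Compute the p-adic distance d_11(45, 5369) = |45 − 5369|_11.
d_11(45, 5369) = 1/1331

Step 1 — x − y = 45 − 5369 = -5324. Step 2 — v_11(-5324) = 3 (factor: -5324 = −(11^3 · 4); the sign does not affect v_p). Step 3 — |x − y|_11 = 11^{-3} = 1/1331.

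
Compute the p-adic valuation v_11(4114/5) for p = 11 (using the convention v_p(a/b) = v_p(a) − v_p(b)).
v_11(4114/5) = 2

Factor powers of 11 from the numerator and denominator of the reduced fraction: 4114 = 11^2 · 34 and 5 = 11^0 · 5. Apply v_p(a/b) = v_p(a) − v_p(b): v_11(4114/5) = 2 − 0 = 2.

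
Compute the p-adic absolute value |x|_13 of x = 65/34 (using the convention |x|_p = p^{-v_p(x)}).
|65/34|_13 = 1/13

Step 1 — compute v_13(x) by factoring powers of 13 out of the numerator and denominator: v_13(65/34) = 1. Step 2 — apply |x|_p = p^{-v_p(x)} = 13^{-1} = 1/13.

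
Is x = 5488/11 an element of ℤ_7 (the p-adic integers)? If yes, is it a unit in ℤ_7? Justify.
x ∈ ℤ_7 but not a unit; v_7(x) = 3 > 0

ℤ_7 = {x ∈ ℚ_7 : v_7(x) ≥ 0} and ℤ_7^× = {x ∈ ℤ_7 : v_7(x) = 0}. Here v_7(5488/11) = v_7(num) − v_7(den) = 3; compare against these criteria.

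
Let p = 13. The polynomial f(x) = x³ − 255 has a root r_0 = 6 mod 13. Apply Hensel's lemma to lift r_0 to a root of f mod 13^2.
r_1 = 58 (mod 169)

Hensel: r_{i+1} = r_i − f(r_i)/f′(r_i) mod 13^{i+2}, where f′(x) = 3x². Iterate:
  r_0 = 6 (mod 13)
  r_1 = 58 (mod 169)
Final: r = 58 with f(r) ≡ 0 mod 13^2.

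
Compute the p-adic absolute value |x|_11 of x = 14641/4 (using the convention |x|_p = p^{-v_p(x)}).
|14641/4|_11 = 1/14641

Step 1 — compute v_11(x) by factoring powers of 11 out of the numerator and denominator: v_11(14641/4) = 4. Step 2 — apply |x|_p = p^{-v_p(x)} = 11^{-4} = 1/14641.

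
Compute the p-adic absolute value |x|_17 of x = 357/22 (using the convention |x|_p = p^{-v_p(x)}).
|357/22|_17 = 1/17

Step 1 — compute v_17(x) by factoring powers of 17 out of the numerator and denominator: v_17(357/22) = 1. Step 2 — apply |x|_p = p^{-v_p(x)} = 17^{-1} = 1/17.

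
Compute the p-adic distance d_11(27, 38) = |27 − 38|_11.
d_11(27, 38) = 1/11

Step 1 — x − y = 27 − 38 = -11. Step 2 — v_11(-11) = 1 (factor: -11 = −(11^1 · 1); the sign does not affect v_p). Step 3 — |x − y|_11 = 11^{-1} = 1/11.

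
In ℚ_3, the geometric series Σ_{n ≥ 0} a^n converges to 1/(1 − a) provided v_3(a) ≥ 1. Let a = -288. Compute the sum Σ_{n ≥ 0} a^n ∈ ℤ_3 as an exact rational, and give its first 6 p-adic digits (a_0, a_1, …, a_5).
Σ a^n = 1/(1 − a) = 1/289;  first 6 digits = (1, 0, 1, 1, 0, 1)

v_3(a) = 2 ≥ 1, so the series converges in ℤ_3 to 1/(1 − a) = 1/(1 − (-288)) = 1/289. Expand this rational in ℤ_3: compute digits iteratively via d_i = x_i mod 3, x_{i+1} = (x_i − d_i)/3. The first 6 digits are (1, 0, 1, 1, 0, 1).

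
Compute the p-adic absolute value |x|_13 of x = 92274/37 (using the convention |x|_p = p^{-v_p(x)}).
|92274/37|_13 = 1/2197

Step 1 — compute v_13(x) by factoring powers of 13 out of the numerator and denominator: v_13(92274/37) = 3. Step 2 — apply |x|_p = p^{-v_p(x)} = 13^{-3} = 1/2197.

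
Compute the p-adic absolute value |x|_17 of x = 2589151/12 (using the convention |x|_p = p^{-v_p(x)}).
|2589151/12|_17 = 1/83521

Step 1 — compute v_17(x) by factoring powers of 17 out of the numerator and denominator: v_17(2589151/12) = 4. Step 2 — apply |x|_p = p^{-v_p(x)} = 17^{-4} = 1/83521.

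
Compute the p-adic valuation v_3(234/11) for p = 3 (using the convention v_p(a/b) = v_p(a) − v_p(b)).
v_3(234/11) = 2

Factor powers of 3 from the numerator and denominator of the reduced fraction: 234 = 3^2 · 26 and 11 = 3^0 · 11. Apply v_p(a/b) = v_p(a) − v_p(b): v_3(234/11) = 2 − 0 = 2.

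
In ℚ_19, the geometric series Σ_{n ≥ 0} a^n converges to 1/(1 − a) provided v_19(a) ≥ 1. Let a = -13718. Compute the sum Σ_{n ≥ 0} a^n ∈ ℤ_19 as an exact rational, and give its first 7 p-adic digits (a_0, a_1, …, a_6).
Σ a^n = 1/(1 − a) = 1/13719;  first 7 digits = (1, 0, 0, 17, 18, 18, 3)

v_19(a) = 3 ≥ 1, so the series converges in ℤ_19 to 1/(1 − a) = 1/(1 − (-13718)) = 1/13719. Expand this rational in ℤ_19: compute digits iteratively via d_i = x_i mod 19, x_{i+1} = (x_i − d_i)/19. The first 7 digits are (1, 0, 0, 17, 18, 18, 3).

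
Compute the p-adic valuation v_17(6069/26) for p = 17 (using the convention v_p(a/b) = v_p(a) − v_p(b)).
v_17(6069/26) = 2

Factor powers of 17 from the numerator and denominator of the reduced fraction: 6069 = 17^2 · 21 and 26 = 17^0 · 26. Apply v_p(a/b) = v_p(a) − v_p(b): v_17(6069/26) = 2 − 0 = 2.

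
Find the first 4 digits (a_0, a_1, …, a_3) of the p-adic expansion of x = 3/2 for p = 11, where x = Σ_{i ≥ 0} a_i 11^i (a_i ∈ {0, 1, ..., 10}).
(a_0, …, a_3) = (7, 5, 5, 5)

v_11(3/2) = 0 (numerator and denominator both coprime to 11), so x ∈ ℤ_11^×. Compute digits iteratively via a_i = x_i mod 11, x_{i+1} = (x_i − a_i)/11, with x_0 = x:
  x_0 = 3/2;  a_0 = 7;  x_1 = (x_0 − 7)/11 = -1/2
  x_1 = -1/2;  a_1 = 5;  x_2 = (x_1 − 5)/11 = -1/2
  x_2 = -1/2;  a_2 = 5;  x_3 = (x_2 − 5)/11 = -1/2
  x_3 = -1/2;  a_3 = 5;  x_4 = (x_3 − 5)/11 = -1/2
Digits: (7, 5, 5, 5).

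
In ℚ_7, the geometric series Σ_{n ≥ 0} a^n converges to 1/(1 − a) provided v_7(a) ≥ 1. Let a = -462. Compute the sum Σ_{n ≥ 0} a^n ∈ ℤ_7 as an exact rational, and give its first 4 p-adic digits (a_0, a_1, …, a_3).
Σ a^n = 1/(1 − a) = 1/463;  first 4 digits = (1, 4, 6, 5)

v_7(a) = 1 ≥ 1, so the series converges in ℤ_7 to 1/(1 − a) = 1/(1 − (-462)) = 1/463. Expand this rational in ℤ_7: compute digits iteratively via d_i = x_i mod 7, x_{i+1} = (x_i − d_i)/7. The first 4 digits are (1, 4, 6, 5).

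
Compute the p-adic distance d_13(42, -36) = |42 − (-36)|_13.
d_13(42, -36) = 1/13

Step 1 — x − y = 42 − (-36) = 78. Step 2 — v_13(78) = 1 (factor: 78 = (13^1 · 6); the sign does not affect v_p). Step 3 — |x − y|_13 = 13^{-1} = 1/13.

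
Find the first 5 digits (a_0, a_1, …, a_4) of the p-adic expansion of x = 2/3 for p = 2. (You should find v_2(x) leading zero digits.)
(a_0, …, a_4) = (0, 1, 1, 0, 1)

v_2(2/3) = 1, so a_0 = ... = a_0 = 0. Factor out: x = 2^1 · u with u = 1/3 a unit in ℤ_2. Expand u iteratively via a_{v+i} = u_i mod 2, u_{i+1} = (u_i − a_{v+i})/2:
  u_0 = 1/3;  a_1 = 1;  u_1 = (u_0 − 1)/2 = -1/3
  u_1 = -1/3;  a_2 = 1;  u_2 = (u_1 − 1)/2 = -2/3
  u_2 = -2/3;  a_3 = 0;  u_3 = (u_2 − 0)/2 = -1/3
  u_3 = -1/3;  a_4 = 1;  u_4 = (u_3 − 1)/2 = -2/3
Digits: (0, 1, 1, 0, 1).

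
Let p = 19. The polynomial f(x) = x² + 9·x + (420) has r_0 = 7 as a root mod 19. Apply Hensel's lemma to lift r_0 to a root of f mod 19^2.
r_1 = 235 (mod 361)

Hensel: r_{i+1} = r_i − f(r_i)·(f′(r_i))^{-1} mod 19^{i+2}, f′(x) = 2x + 9. Iterate:
  r_0 = 7 (mod 19)
  r_1 = 235 (mod 361)
Final: r = 235 satisfies f(r) ≡ 0 mod 19^2.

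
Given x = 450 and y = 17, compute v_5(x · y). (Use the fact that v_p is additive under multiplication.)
v_5(7650) = 2

v_p(x) = 2 (factor: 450 = 5^2 · 18); v_p(y) = 0 (factor: 17 = 5^0 · 17). Additivity: v_p(xy) = v_p(x) + v_p(y) = 2 + 0 = 2. (Direct check: xy = 7650 = 5^2 · (306).)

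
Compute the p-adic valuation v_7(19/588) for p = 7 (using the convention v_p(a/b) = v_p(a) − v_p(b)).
v_7(19/588) = -2

Factor powers of 7 from the numerator and denominator of the reduced fraction: 19 = 7^0 · 19 and 588 = 7^2 · 12. Apply v_p(a/b) = v_p(a) − v_p(b): v_7(19/588) = 0 − 2 = -2.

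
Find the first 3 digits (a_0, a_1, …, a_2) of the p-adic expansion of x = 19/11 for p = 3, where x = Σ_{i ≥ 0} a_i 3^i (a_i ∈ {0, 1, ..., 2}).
(a_0, …, a_2) = (2, 1, 1)

v_3(19/11) = 0 (numerator and denominator both coprime to 3), so x ∈ ℤ_3^×. Compute digits iteratively via a_i = x_i mod 3, x_{i+1} = (x_i − a_i)/3, with x_0 = x:
  x_0 = 19/11;  a_0 = 2;  x_1 = (x_0 − 2)/3 = -1/11
  x_1 = -1/11;  a_1 = 1;  x_2 = (x_1 − 1)/3 = -4/11
  x_2 = -4/11;  a_2 = 1;  x_3 = (x_2 − 1)/3 = -5/11
Digits: (2, 1, 1).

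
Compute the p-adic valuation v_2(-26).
v_2(-26) = 1

v_2(n) is the largest exponent k such that 2^k divides n. Factor out: -26 = -2^1 · 13. (Sign doesn't affect v_p.) So v_2(-26) = 1.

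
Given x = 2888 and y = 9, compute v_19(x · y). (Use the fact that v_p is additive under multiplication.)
v_19(25992) = 2

v_p(x) = 2 (factor: 2888 = 19^2 · 8); v_p(y) = 0 (factor: 9 = 19^0 · 9). Additivity: v_p(xy) = v_p(x) + v_p(y) = 2 + 0 = 2. (Direct check: xy = 25992 = 19^2 · (72).)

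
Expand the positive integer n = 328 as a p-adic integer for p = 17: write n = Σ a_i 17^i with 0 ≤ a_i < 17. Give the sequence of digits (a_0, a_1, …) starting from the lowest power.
(a_0, a_1, …) = (5, 2, 1)

Repeated division by 17 gives the digits low-to-high: 328 = 5 + 2·17^1 + 1·17^2. Digit sequence: (5, 2, 1).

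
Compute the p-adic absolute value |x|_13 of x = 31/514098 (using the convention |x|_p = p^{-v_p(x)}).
|31/514098|_13 = 28561

Step 1 — compute v_13(x) by factoring powers of 13 out of the numerator and denominator: v_13(31/514098) = -4. Step 2 — apply |x|_p = p^{-v_p(x)} = 13^{4} = 28561.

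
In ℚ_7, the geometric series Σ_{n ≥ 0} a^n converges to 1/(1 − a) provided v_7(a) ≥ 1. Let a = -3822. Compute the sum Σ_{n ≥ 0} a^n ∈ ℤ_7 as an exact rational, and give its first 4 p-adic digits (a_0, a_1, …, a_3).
Σ a^n = 1/(1 − a) = 1/3823;  first 4 digits = (1, 0, 6, 2)

v_7(a) = 2 ≥ 1, so the series converges in ℤ_7 to 1/(1 − a) = 1/(1 − (-3822)) = 1/3823. Expand this rational in ℤ_7: compute digits iteratively via d_i = x_i mod 7, x_{i+1} = (x_i − d_i)/7. The first 4 digits are (1, 0, 6, 2).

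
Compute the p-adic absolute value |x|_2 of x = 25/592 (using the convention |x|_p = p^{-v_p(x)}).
|25/592|_2 = 16

Step 1 — compute v_2(x) by factoring powers of 2 out of the numerator and denominator: v_2(25/592) = -4. Step 2 — apply |x|_p = p^{-v_p(x)} = 2^{4} = 16.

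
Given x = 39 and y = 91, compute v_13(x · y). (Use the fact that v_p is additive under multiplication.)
v_13(3549) = 2

v_p(x) = 1 (factor: 39 = 13^1 · 3); v_p(y) = 1 (factor: 91 = 13^1 · 7). Additivity: v_p(xy) = v_p(x) + v_p(y) = 1 + 1 = 2. (Direct check: xy = 3549 = 13^2 · (21).)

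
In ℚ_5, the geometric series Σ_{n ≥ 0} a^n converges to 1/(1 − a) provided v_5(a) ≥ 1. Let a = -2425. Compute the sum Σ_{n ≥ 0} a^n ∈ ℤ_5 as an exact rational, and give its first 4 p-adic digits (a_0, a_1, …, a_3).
Σ a^n = 1/(1 − a) = 1/2426;  first 4 digits = (1, 0, 3, 0)

v_5(a) = 2 ≥ 1, so the series converges in ℤ_5 to 1/(1 − a) = 1/(1 − (-2425)) = 1/2426. Expand this rational in ℤ_5: compute digits iteratively via d_i = x_i mod 5, x_{i+1} = (x_i − d_i)/5. The first 4 digits are (1, 0, 3, 0).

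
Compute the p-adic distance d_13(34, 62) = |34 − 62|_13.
d_13(34, 62) = 1

Step 1 — x − y = 34 − 62 = -28. Step 2 — v_13(-28) = 0 (factor: -28 = −(13^0 · 28); the sign does not affect v_p). Step 3 — |x − y|_13 = 13^{0} = 1.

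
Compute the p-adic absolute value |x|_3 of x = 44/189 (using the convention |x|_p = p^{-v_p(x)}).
|44/189|_3 = 27

Step 1 — compute v_3(x) by factoring powers of 3 out of the numerator and denominator: v_3(44/189) = -3. Step 2 — apply |x|_p = p^{-v_p(x)} = 3^{3} = 27.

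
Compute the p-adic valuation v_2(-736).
v_2(-736) = 5

v_2(n) is the largest exponent k such that 2^k divides n. Factor out: -736 = -2^5 · 23. (Sign doesn't affect v_p.) So v_2(-736) = 5.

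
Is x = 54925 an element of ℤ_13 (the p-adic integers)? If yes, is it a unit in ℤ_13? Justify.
x ∈ ℤ_13 but not a unit; v_13(x) = 3 > 0

ℤ_13 = {x ∈ ℚ_13 : v_13(x) ≥ 0} and ℤ_13^× = {x ∈ ℤ_13 : v_13(x) = 0}. Here v_13(54925) = v_13(num) − v_13(den) = 3; compare against these criteria.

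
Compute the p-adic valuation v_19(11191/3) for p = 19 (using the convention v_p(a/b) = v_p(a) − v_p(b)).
v_19(11191/3) = 2

Factor powers of 19 from the numerator and denominator of the reduced fraction: 11191 = 19^2 · 31 and 3 = 19^0 · 3. Apply v_p(a/b) = v_p(a) − v_p(b): v_19(11191/3) = 2 − 0 = 2.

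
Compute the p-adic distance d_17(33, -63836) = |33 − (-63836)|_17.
d_17(33, -63836) = 1/4913

Step 1 — x − y = 33 − (-63836) = 63869. Step 2 — v_17(63869) = 3 (factor: 63869 = (17^3 · 13); the sign does not affect v_p). Step 3 — |x − y|_17 = 17^{-3} = 1/4913.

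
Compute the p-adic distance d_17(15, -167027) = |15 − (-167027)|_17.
d_17(15, -167027) = 1/83521

Step 1 — x − y = 15 − (-167027) = 167042. Step 2 — v_17(167042) = 4 (factor: 167042 = (17^4 · 2); the sign does not affect v_p). Step 3 — |x − y|_17 = 17^{-4} = 1/83521.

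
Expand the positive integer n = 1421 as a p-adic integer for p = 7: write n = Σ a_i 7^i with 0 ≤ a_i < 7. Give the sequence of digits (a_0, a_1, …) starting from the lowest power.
(a_0, a_1, …) = (0, 0, 1, 4)

Repeated division by 7 gives the digits low-to-high: 1421 = 1·7^2 + 4·7^3. Digit sequence: (0, 0, 1, 4).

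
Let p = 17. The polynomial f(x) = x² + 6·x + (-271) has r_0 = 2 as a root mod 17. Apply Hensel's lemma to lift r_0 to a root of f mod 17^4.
r_3 = 58550 (mod 83521)

Hensel: r_{i+1} = r_i − f(r_i)·(f′(r_i))^{-1} mod 17^{i+2}, f′(x) = 2x + 6. Iterate:
  r_0 = 2 (mod 17)
  r_1 = 172 (mod 289)
  r_2 = 4507 (mod 4913)
  r_3 = 58550 (mod 83521)
Final: r = 58550 satisfies f(r) ≡ 0 mod 17^4.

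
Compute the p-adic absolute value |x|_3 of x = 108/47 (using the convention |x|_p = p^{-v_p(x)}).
|108/47|_3 = 1/27

Step 1 — compute v_3(x) by factoring powers of 3 out of the numerator and denominator: v_3(108/47) = 3. Step 2 — apply |x|_p = p^{-v_p(x)} = 3^{-3} = 1/27.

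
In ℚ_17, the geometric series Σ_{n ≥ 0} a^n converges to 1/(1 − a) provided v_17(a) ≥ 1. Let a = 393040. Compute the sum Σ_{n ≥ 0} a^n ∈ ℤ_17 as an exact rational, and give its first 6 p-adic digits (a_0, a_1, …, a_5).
Σ a^n = 1/(1 − a) = -1/393039;  first 6 digits = (1, 0, 0, 12, 4, 0)

v_17(a) = 3 ≥ 1, so the series converges in ℤ_17 to 1/(1 − a) = 1/(1 − 393040) = -1/393039. Expand this rational in ℤ_17: compute digits iteratively via d_i = x_i mod 17, x_{i+1} = (x_i − d_i)/17. The first 6 digits are (1, 0, 0, 12, 4, 0).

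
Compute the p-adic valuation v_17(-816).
v_17(-816) = 1

v_17(n) is the largest exponent k such that 17^k divides n. Factor out: -816 = -17^1 · 48. (Sign doesn't affect v_p.) So v_17(-816) = 1.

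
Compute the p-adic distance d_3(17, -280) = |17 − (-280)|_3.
d_3(17, -280) = 1/27

Step 1 — x − y = 17 − (-280) = 297. Step 2 — v_3(297) = 3 (factor: 297 = (3^3 · 11); the sign does not affect v_p). Step 3 — |x − y|_3 = 3^{-3} = 1/27.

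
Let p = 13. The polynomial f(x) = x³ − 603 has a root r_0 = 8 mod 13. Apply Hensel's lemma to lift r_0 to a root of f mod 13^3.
r_2 = 1217 (mod 2197)

Hensel: r_{i+1} = r_i − f(r_i)/f′(r_i) mod 13^{i+2}, where f′(x) = 3x². Iterate:
  r_0 = 8 (mod 13)
  r_1 = 34 (mod 169)
  r_2 = 1217 (mod 2197)
Final: r = 1217 with f(r) ≡ 0 mod 13^3.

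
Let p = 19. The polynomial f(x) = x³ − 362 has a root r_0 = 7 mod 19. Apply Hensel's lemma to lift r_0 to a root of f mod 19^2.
r_1 = 292 (mod 361)

Hensel: r_{i+1} = r_i − f(r_i)/f′(r_i) mod 19^{i+2}, where f′(x) = 3x². Iterate:
  r_0 = 7 (mod 19)
  r_1 = 292 (mod 361)
Final: r = 292 with f(r) ≡ 0 mod 19^2.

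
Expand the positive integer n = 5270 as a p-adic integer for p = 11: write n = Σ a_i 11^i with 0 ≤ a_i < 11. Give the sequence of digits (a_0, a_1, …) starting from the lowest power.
(a_0, a_1, …) = (1, 6, 10, 3)

Repeated division by 11 gives the digits low-to-high: 5270 = 1 + 6·11^1 + 10·11^2 + 3·11^3. Digit sequence: (1, 6, 10, 3).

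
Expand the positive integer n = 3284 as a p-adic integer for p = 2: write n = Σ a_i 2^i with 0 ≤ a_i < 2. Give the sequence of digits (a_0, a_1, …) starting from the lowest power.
(a_0, a_1, …) = (0, 0, 1, 0, 1, 0, 1, 1, 0, 0, 1, 1)

Repeated division by 2 gives the digits low-to-high: 3284 = 1·2^2 + 1·2^4 + 1·2^6 + 1·2^7 + 1·2^10 + 1·2^11. Digit sequence: (0, 0, 1, 0, 1, 0, 1, 1, 0, 0, 1, 1).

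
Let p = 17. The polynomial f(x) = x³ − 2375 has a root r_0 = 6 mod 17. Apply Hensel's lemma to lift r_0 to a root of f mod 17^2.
r_1 = 125 (mod 289)

Hensel: r_{i+1} = r_i − f(r_i)/f′(r_i) mod 17^{i+2}, where f′(x) = 3x². Iterate:
  r_0 = 6 (mod 17)
  r_1 = 125 (mod 289)
Final: r = 125 with f(r) ≡ 0 mod 17^2.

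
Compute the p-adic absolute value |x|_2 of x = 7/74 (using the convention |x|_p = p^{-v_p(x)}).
|7/74|_2 = 2

Step 1 — compute v_2(x) by factoring powers of 2 out of the numerator and denominator: v_2(7/74) = -1. Step 2 — apply |x|_p = p^{-v_p(x)} = 2^{1} = 2.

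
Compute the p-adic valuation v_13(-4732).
v_13(-4732) = 2

v_13(n) is the largest exponent k such that 13^k divides n. Factor out: -4732 = -13^2 · 28. (Sign doesn't affect v_p.) So v_13(-4732) = 2.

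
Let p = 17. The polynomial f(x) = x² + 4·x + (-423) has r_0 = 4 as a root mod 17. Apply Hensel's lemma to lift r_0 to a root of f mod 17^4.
r_3 = 2180 (mod 83521)

Hensel: r_{i+1} = r_i − f(r_i)·(f′(r_i))^{-1} mod 17^{i+2}, f′(x) = 2x + 4. Iterate:
  r_0 = 4 (mod 17)
  r_1 = 157 (mod 289)
  r_2 = 2180 (mod 4913)
  r_3 = 2180 (mod 83521)
Final: r = 2180 satisfies f(r) ≡ 0 mod 17^4.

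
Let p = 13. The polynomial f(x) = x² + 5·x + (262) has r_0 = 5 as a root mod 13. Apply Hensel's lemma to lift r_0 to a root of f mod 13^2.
r_1 = 18 (mod 169)

Hensel: r_{i+1} = r_i − f(r_i)·(f′(r_i))^{-1} mod 13^{i+2}, f′(x) = 2x + 5. Iterate:
  r_0 = 5 (mod 13)
  r_1 = 18 (mod 169)
Final: r = 18 satisfies f(r) ≡ 0 mod 13^2.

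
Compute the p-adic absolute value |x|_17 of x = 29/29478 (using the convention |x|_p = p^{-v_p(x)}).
|29/29478|_17 = 4913

Step 1 — compute v_17(x) by factoring powers of 17 out of the numerator and denominator: v_17(29/29478) = -3. Step 2 — apply |x|_p = p^{-v_p(x)} = 17^{3} = 4913.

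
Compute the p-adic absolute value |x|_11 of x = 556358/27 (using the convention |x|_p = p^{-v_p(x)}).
|556358/27|_11 = 1/14641

Step 1 — compute v_11(x) by factoring powers of 11 out of the numerator and denominator: v_11(556358/27) = 4. Step 2 — apply |x|_p = p^{-v_p(x)} = 11^{-4} = 1/14641.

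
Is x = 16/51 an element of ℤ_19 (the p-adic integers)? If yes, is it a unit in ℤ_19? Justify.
x ∈ ℤ_19^× (unit); v_19(x) = 0

ℤ_19 = {x ∈ ℚ_19 : v_19(x) ≥ 0} and ℤ_19^× = {x ∈ ℤ_19 : v_19(x) = 0}. Here v_19(16/51) = v_19(num) − v_19(den) = 0; compare against these criteria.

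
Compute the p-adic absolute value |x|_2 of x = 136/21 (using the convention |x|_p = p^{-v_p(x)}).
|136/21|_2 = 1/8

Step 1 — compute v_2(x) by factoring powers of 2 out of the numerator and denominator: v_2(136/21) = 3. Step 2 — apply |x|_p = p^{-v_p(x)} = 2^{-3} = 1/8.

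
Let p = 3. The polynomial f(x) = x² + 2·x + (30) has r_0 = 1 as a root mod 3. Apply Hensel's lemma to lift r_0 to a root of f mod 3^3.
r_2 = 4 (mod 27)

Hensel: r_{i+1} = r_i − f(r_i)·(f′(r_i))^{-1} mod 3^{i+2}, f′(x) = 2x + 2. Iterate:
  r_0 = 1 (mod 3)
  r_1 = 4 (mod 9)
  r_2 = 4 (mod 27)
Final: r = 4 satisfies f(r) ≡ 0 mod 3^3.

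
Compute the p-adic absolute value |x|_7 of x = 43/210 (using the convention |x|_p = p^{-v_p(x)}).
|43/210|_7 = 7

Step 1 — compute v_7(x) by factoring powers of 7 out of the numerator and denominator: v_7(43/210) = -1. Step 2 — apply |x|_p = p^{-v_p(x)} = 7^{1} = 7.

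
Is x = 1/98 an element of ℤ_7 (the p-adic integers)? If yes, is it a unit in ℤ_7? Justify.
x ∉ ℤ_7 (v_7(x) = -2 < 0)

ℤ_7 = {x ∈ ℚ_7 : v_7(x) ≥ 0} and ℤ_7^× = {x ∈ ℤ_7 : v_7(x) = 0}. Here v_7(1/98) = v_7(num) − v_7(den) = -2; compare against these criteria.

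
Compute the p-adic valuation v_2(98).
v_2(98) = 1

v_2(n) is the largest exponent k such that 2^k divides n. Factor out: 98 = 2^1 · 49. (Sign doesn't affect v_p.) So v_2(98) = 1.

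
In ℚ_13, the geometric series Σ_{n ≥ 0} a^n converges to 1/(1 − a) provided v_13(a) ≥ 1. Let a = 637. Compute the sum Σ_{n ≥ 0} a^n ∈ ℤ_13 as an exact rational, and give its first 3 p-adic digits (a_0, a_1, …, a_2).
Σ a^n = 1/(1 − a) = -1/636;  first 3 digits = (1, 10, 12)

v_13(a) = 1 ≥ 1, so the series converges in ℤ_13 to 1/(1 − a) = 1/(1 − 637) = -1/636. Expand this rational in ℤ_13: compute digits iteratively via d_i = x_i mod 13, x_{i+1} = (x_i − d_i)/13. The first 3 digits are (1, 10, 12).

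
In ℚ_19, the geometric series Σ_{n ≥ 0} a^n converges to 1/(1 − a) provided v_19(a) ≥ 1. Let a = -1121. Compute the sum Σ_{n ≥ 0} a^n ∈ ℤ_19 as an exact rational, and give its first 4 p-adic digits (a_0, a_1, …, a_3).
Σ a^n = 1/(1 − a) = 1/1122;  first 4 digits = (1, 17, 0, 4)

v_19(a) = 1 ≥ 1, so the series converges in ℤ_19 to 1/(1 − a) = 1/(1 − (-1121)) = 1/1122. Expand this rational in ℤ_19: compute digits iteratively via d_i = x_i mod 19, x_{i+1} = (x_i − d_i)/19. The first 4 digits are (1, 17, 0, 4).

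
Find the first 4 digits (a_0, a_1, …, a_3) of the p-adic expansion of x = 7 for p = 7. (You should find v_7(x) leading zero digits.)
(a_0, …, a_3) = (0, 1, 0, 0)

v_7(7) = 1, so a_0 = ... = a_0 = 0. Factor out: x = 7^1 · u with u = 1 a unit in ℤ_7. Expand u iteratively via a_{v+i} = u_i mod 7, u_{i+1} = (u_i − a_{v+i})/7:
  u_0 = 1;  a_1 = 1;  u_1 = (u_0 − 1)/7 = 0
  u_1 = 0;  a_2 = 0;  u_2 = (u_1 − 0)/7 = 0
  u_2 = 0;  a_3 = 0;  u_3 = (u_2 − 0)/7 = 0
Digits: (0, 1, 0, 0).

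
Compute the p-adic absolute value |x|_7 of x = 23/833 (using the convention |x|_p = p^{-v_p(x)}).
|23/833|_7 = 49

Step 1 — compute v_7(x) by factoring powers of 7 out of the numerator and denominator: v_7(23/833) = -2. Step 2 — apply |x|_p = p^{-v_p(x)} = 7^{2} = 49.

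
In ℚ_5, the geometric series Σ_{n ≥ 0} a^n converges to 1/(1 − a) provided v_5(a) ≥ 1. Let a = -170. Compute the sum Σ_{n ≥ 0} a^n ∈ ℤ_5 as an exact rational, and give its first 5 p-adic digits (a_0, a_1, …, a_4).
Σ a^n = 1/(1 − a) = 1/171;  first 5 digits = (1, 1, 4, 0, 1)

v_5(a) = 1 ≥ 1, so the series converges in ℤ_5 to 1/(1 − a) = 1/(1 − (-170)) = 1/171. Expand this rational in ℤ_5: compute digits iteratively via d_i = x_i mod 5, x_{i+1} = (x_i − d_i)/5. The first 5 digits are (1, 1, 4, 0, 1).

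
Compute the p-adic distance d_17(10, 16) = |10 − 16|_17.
d_17(10, 16) = 1

Step 1 — x − y = 10 − 16 = -6. Step 2 — v_17(-6) = 0 (factor: -6 = −(17^0 · 6); the sign does not affect v_p). Step 3 — |x − y|_17 = 17^{0} = 1.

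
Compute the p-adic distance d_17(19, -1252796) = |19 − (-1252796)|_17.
d_17(19, -1252796) = 1/83521

Step 1 — x − y = 19 − (-1252796) = 1252815. Step 2 — v_17(1252815) = 4 (factor: 1252815 = (17^4 · 15); the sign does not affect v_p). Step 3 — |x − y|_17 = 17^{-4} = 1/83521.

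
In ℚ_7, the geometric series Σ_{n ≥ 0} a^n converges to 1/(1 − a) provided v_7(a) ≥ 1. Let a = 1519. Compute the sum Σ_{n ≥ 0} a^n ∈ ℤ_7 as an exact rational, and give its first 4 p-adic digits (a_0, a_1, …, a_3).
Σ a^n = 1/(1 − a) = -1/1518;  first 4 digits = (1, 0, 3, 4)

v_7(a) = 2 ≥ 1, so the series converges in ℤ_7 to 1/(1 − a) = 1/(1 − 1519) = -1/1518. Expand this rational in ℤ_7: compute digits iteratively via d_i = x_i mod 7, x_{i+1} = (x_i − d_i)/7. The first 4 digits are (1, 0, 3, 4).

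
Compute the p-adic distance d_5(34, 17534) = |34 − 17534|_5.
d_5(34, 17534) = 1/625

Step 1 — x − y = 34 − 17534 = -17500. Step 2 — v_5(-17500) = 4 (factor: -17500 = −(5^4 · 28); the sign does not affect v_p). Step 3 — |x − y|_5 = 5^{-4} = 1/625.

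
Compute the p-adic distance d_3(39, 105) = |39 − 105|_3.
d_3(39, 105) = 1/3

Step 1 — x − y = 39 − 105 = -66. Step 2 — v_3(-66) = 1 (factor: -66 = −(3^1 · 22); the sign does not affect v_p). Step 3 — |x − y|_3 = 3^{-1} = 1/3.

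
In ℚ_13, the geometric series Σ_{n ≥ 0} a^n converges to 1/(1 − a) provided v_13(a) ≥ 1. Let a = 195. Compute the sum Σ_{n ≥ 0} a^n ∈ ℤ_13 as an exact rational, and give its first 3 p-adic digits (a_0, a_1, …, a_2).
Σ a^n = 1/(1 − a) = -1/194;  first 3 digits = (1, 2, 5)

v_13(a) = 1 ≥ 1, so the series converges in ℤ_13 to 1/(1 − a) = 1/(1 − 195) = -1/194. Expand this rational in ℤ_13: compute digits iteratively via d_i = x_i mod 13, x_{i+1} = (x_i − d_i)/13. The first 3 digits are (1, 2, 5).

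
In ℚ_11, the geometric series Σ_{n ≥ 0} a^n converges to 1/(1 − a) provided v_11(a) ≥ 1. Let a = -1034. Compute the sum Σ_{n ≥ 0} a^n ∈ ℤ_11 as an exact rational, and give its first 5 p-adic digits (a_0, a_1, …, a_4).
Σ a^n = 1/(1 − a) = 1/1035;  first 5 digits = (1, 5, 5, 3, 1)

v_11(a) = 1 ≥ 1, so the series converges in ℤ_11 to 1/(1 − a) = 1/(1 − (-1034)) = 1/1035. Expand this rational in ℤ_11: compute digits iteratively via d_i = x_i mod 11, x_{i+1} = (x_i − d_i)/11. The first 5 digits are (1, 5, 5, 3, 1).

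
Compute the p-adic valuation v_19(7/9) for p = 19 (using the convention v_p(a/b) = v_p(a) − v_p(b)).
v_19(7/9) = 0

Factor powers of 19 from the numerator and denominator of the reduced fraction: 7 = 19^0 · 7 and 9 = 19^0 · 9. Apply v_p(a/b) = v_p(a) − v_p(b): v_19(7/9) = 0 − 0 = 0.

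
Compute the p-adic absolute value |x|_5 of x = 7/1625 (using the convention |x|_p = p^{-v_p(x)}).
|7/1625|_5 = 125

Step 1 — compute v_5(x) by factoring powers of 5 out of the numerator and denominator: v_5(7/1625) = -3. Step 2 — apply |x|_p = p^{-v_p(x)} = 5^{3} = 125.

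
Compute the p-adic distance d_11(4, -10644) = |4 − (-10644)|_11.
d_11(4, -10644) = 1/1331

Step 1 — x − y = 4 − (-10644) = 10648. Step 2 — v_11(10648) = 3 (factor: 10648 = (11^3 · 8); the sign does not affect v_p). Step 3 — |x − y|_11 = 11^{-3} = 1/1331.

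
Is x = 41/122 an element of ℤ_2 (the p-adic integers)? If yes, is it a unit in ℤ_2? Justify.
x ∉ ℤ_2 (v_2(x) = -1 < 0)

ℤ_2 = {x ∈ ℚ_2 : v_2(x) ≥ 0} and ℤ_2^× = {x ∈ ℤ_2 : v_2(x) = 0}. Here v_2(41/122) = v_2(num) − v_2(den) = -1; compare against these criteria.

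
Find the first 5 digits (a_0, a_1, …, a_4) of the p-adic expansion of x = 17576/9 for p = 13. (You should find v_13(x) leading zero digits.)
(a_0, …, a_4) = (0, 0, 0, 11, 5)

v_13(17576/9) = 3, so a_0 = ... = a_2 = 0. Factor out: x = 13^3 · u with u = 8/9 a unit in ℤ_13. Expand u iteratively via a_{v+i} = u_i mod 13, u_{i+1} = (u_i − a_{v+i})/13:
  u_0 = 8/9;  a_3 = 11;  u_1 = (u_0 − 11)/13 = -7/9
  u_1 = -7/9;  a_4 = 5;  u_2 = (u_1 − 5)/13 = -4/9
Digits: (0, 0, 0, 11, 5).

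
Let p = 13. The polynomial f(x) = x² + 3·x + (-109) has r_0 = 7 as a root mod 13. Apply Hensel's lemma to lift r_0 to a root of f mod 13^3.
r_2 = 1918 (mod 2197)

Hensel: r_{i+1} = r_i − f(r_i)·(f′(r_i))^{-1} mod 13^{i+2}, f′(x) = 2x + 3. Iterate:
  r_0 = 7 (mod 13)
  r_1 = 59 (mod 169)
  r_2 = 1918 (mod 2197)
Final: r = 1918 satisfies f(r) ≡ 0 mod 13^3.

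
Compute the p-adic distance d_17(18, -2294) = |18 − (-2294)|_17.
d_17(18, -2294) = 1/289

Step 1 — x − y = 18 − (-2294) = 2312. Step 2 — v_17(2312) = 2 (factor: 2312 = (17^2 · 8); the sign does not affect v_p). Step 3 — |x − y|_17 = 17^{-2} = 1/289.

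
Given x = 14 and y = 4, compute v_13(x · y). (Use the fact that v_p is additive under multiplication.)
v_13(56) = 0

v_p(x) = 0 (factor: 14 = 13^0 · 14); v_p(y) = 0 (factor: 4 = 13^0 · 4). Additivity: v_p(xy) = v_p(x) + v_p(y) = 0 + 0 = 0. (Direct check: xy = 56 = 13^0 · (56).)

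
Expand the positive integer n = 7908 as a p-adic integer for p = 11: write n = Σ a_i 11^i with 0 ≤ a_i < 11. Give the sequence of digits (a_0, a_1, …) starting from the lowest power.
(a_0, a_1, …) = (10, 3, 10, 5)

Repeated division by 11 gives the digits low-to-high: 7908 = 10 + 3·11^1 + 10·11^2 + 5·11^3. Digit sequence: (10, 3, 10, 5).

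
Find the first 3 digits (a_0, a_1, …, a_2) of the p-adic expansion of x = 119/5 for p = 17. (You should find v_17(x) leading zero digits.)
(a_0, …, a_2) = (0, 15, 6)

v_17(119/5) = 1, so a_0 = ... = a_0 = 0. Factor out: x = 17^1 · u with u = 7/5 a unit in ℤ_17. Expand u iteratively via a_{v+i} = u_i mod 17, u_{i+1} = (u_i − a_{v+i})/17:
  u_0 = 7/5;  a_1 = 15;  u_1 = (u_0 − 15)/17 = -4/5
  u_1 = -4/5;  a_2 = 6;  u_2 = (u_1 − 6)/17 = -2/5
Digits: (0, 15, 6).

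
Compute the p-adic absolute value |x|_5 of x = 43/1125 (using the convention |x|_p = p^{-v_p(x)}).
|43/1125|_5 = 125

Step 1 — compute v_5(x) by factoring powers of 5 out of the numerator and denominator: v_5(43/1125) = -3. Step 2 — apply |x|_p = p^{-v_p(x)} = 5^{3} = 125.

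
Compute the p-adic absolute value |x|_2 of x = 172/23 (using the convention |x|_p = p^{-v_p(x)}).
|172/23|_2 = 1/4

Step 1 — compute v_2(x) by factoring powers of 2 out of the numerator and denominator: v_2(172/23) = 2. Step 2 — apply |x|_p = p^{-v_p(x)} = 2^{-2} = 1/4.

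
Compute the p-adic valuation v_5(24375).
v_5(24375) = 4

v_5(n) is the largest exponent k such that 5^k divides n. Factor out: 24375 = 5^4 · 39. (Sign doesn't affect v_p.) So v_5(24375) = 4.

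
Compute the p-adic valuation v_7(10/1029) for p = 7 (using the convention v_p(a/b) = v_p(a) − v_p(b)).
v_7(10/1029) = -3

Factor powers of 7 from the numerator and denominator of the reduced fraction: 10 = 7^0 · 10 and 1029 = 7^3 · 3. Apply v_p(a/b) = v_p(a) − v_p(b): v_7(10/1029) = 0 − 3 = -3.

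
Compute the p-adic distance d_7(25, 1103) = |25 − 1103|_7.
d_7(25, 1103) = 1/49

Step 1 — x − y = 25 − 1103 = -1078. Step 2 — v_7(-1078) = 2 (factor: -1078 = −(7^2 · 22); the sign does not affect v_p). Step 3 — |x − y|_7 = 7^{-2} = 1/49.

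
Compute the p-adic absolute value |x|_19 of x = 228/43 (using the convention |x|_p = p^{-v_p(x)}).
|228/43|_19 = 1/19

Step 1 — compute v_19(x) by factoring powers of 19 out of the numerator and denominator: v_19(228/43) = 1. Step 2 — apply |x|_p = p^{-v_p(x)} = 19^{-1} = 1/19.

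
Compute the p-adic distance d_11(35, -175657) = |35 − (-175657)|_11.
d_11(35, -175657) = 1/14641

Step 1 — x − y = 35 − (-175657) = 175692. Step 2 — v_11(175692) = 4 (factor: 175692 = (11^4 · 12); the sign does not affect v_p). Step 3 — |x − y|_11 = 11^{-4} = 1/14641.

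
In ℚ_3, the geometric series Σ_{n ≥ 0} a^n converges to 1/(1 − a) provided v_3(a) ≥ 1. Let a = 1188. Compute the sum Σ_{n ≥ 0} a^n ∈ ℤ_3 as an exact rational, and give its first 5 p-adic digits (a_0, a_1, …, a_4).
Σ a^n = 1/(1 − a) = -1/1187;  first 5 digits = (1, 0, 0, 2, 2)

v_3(a) = 3 ≥ 1, so the series converges in ℤ_3 to 1/(1 − a) = 1/(1 − 1188) = -1/1187. Expand this rational in ℤ_3: compute digits iteratively via d_i = x_i mod 3, x_{i+1} = (x_i − d_i)/3. The first 5 digits are (1, 0, 0, 2, 2).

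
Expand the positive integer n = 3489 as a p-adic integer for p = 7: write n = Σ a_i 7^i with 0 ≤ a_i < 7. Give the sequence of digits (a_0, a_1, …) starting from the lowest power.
(a_0, a_1, …) = (3, 1, 1, 3, 1)

Repeated division by 7 gives the digits low-to-high: 3489 = 3 + 1·7^1 + 1·7^2 + 3·7^3 + 1·7^4. Digit sequence: (3, 1, 1, 3, 1).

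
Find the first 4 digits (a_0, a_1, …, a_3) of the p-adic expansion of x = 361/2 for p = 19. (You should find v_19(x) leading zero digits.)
(a_0, …, a_3) = (0, 0, 10, 9)

v_19(361/2) = 2, so a_0 = ... = a_1 = 0. Factor out: x = 19^2 · u with u = 1/2 a unit in ℤ_19. Expand u iteratively via a_{v+i} = u_i mod 19, u_{i+1} = (u_i − a_{v+i})/19:
  u_0 = 1/2;  a_2 = 10;  u_1 = (u_0 − 10)/19 = -1/2
  u_1 = -1/2;  a_3 = 9;  u_2 = (u_1 − 9)/19 = -1/2
Digits: (0, 0, 10, 9).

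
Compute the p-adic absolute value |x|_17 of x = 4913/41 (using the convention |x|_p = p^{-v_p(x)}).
|4913/41|_17 = 1/4913

Step 1 — compute v_17(x) by factoring powers of 17 out of the numerator and denominator: v_17(4913/41) = 3. Step 2 — apply |x|_p = p^{-v_p(x)} = 17^{-3} = 1/4913.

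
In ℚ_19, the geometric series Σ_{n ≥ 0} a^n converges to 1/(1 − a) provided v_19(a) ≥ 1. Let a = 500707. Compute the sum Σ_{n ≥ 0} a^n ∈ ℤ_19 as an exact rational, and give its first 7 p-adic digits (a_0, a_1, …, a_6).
Σ a^n = 1/(1 − a) = -1/500706;  first 7 digits = (1, 0, 0, 16, 3, 0, 9)

v_19(a) = 3 ≥ 1, so the series converges in ℤ_19 to 1/(1 − a) = 1/(1 − 500707) = -1/500706. Expand this rational in ℤ_19: compute digits iteratively via d_i = x_i mod 19, x_{i+1} = (x_i − d_i)/19. The first 7 digits are (1, 0, 0, 16, 3, 0, 9).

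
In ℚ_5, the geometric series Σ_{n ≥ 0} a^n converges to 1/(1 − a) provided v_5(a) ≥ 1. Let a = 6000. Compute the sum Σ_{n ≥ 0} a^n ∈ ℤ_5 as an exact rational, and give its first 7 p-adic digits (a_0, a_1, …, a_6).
Σ a^n = 1/(1 − a) = -1/5999;  first 7 digits = (1, 0, 0, 3, 4, 1, 4)

v_5(a) = 3 ≥ 1, so the series converges in ℤ_5 to 1/(1 − a) = 1/(1 − 6000) = -1/5999. Expand this rational in ℤ_5: compute digits iteratively via d_i = x_i mod 5, x_{i+1} = (x_i − d_i)/5. The first 7 digits are (1, 0, 0, 3, 4, 1, 4).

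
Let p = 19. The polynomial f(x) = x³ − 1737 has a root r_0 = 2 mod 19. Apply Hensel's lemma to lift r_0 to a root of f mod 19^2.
r_1 = 116 (mod 361)

Hensel: r_{i+1} = r_i − f(r_i)/f′(r_i) mod 19^{i+2}, where f′(x) = 3x². Iterate:
  r_0 = 2 (mod 19)
  r_1 = 116 (mod 361)
Final: r = 116 with f(r) ≡ 0 mod 19^2.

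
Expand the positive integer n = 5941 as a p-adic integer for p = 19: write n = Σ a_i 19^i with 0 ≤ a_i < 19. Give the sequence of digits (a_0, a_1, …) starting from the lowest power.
(a_0, a_1, …) = (13, 8, 16)

Repeated division by 19 gives the digits low-to-high: 5941 = 13 + 8·19^1 + 16·19^2. Digit sequence: (13, 8, 16).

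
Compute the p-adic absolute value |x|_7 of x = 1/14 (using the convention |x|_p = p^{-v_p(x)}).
|1/14|_7 = 7

Step 1 — compute v_7(x) by factoring powers of 7 out of the numerator and denominator: v_7(1/14) = -1. Step 2 — apply |x|_p = p^{-v_p(x)} = 7^{1} = 7.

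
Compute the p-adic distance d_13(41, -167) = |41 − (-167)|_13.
d_13(41, -167) = 1/13

Step 1 — x − y = 41 − (-167) = 208. Step 2 — v_13(208) = 1 (factor: 208 = (13^1 · 16); the sign does not affect v_p). Step 3 — |x − y|_13 = 13^{-1} = 1/13.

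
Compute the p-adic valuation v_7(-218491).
v_7(-218491) = 5

v_7(n) is the largest exponent k such that 7^k divides n. Factor out: -218491 = -7^5 · 13. (Sign doesn't affect v_p.) So v_7(-218491) = 5.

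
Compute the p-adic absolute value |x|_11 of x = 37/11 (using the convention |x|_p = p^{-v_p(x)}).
|37/11|_11 = 11

Step 1 — compute v_11(x) by factoring powers of 11 out of the numerator and denominator: v_11(37/11) = -1. Step 2 — apply |x|_p = p^{-v_p(x)} = 11^{1} = 11.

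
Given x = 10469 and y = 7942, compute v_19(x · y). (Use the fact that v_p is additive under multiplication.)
v_19(83144798) = 4

v_p(x) = 2 (factor: 10469 = 19^2 · 29); v_p(y) = 2 (factor: 7942 = 19^2 · 22). Additivity: v_p(xy) = v_p(x) + v_p(y) = 2 + 2 = 4. (Direct check: xy = 83144798 = 19^4 · (638).)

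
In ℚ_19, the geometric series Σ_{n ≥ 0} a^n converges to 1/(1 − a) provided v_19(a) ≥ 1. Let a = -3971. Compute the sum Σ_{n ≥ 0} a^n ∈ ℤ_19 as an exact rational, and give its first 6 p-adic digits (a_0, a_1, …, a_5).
Σ a^n = 1/(1 − a) = 1/3972;  first 6 digits = (1, 0, 8, 18, 6, 6)

v_19(a) = 2 ≥ 1, so the series converges in ℤ_19 to 1/(1 − a) = 1/(1 − (-3971)) = 1/3972. Expand this rational in ℤ_19: compute digits iteratively via d_i = x_i mod 19, x_{i+1} = (x_i − d_i)/19. The first 6 digits are (1, 0, 8, 18, 6, 6).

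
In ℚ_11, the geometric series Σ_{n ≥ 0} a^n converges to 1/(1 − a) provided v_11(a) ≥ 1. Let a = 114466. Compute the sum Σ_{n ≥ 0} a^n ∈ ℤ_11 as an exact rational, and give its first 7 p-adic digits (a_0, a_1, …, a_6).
Σ a^n = 1/(1 − a) = -1/114465;  first 7 digits = (1, 0, 0, 9, 7, 0, 4)

v_11(a) = 3 ≥ 1, so the series converges in ℤ_11 to 1/(1 − a) = 1/(1 − 114466) = -1/114465. Expand this rational in ℤ_11: compute digits iteratively via d_i = x_i mod 11, x_{i+1} = (x_i − d_i)/11. The first 7 digits are (1, 0, 0, 9, 7, 0, 4).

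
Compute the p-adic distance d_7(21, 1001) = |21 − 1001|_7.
d_7(21, 1001) = 1/49

Step 1 — x − y = 21 − 1001 = -980. Step 2 — v_7(-980) = 2 (factor: -980 = −(7^2 · 20); the sign does not affect v_p). Step 3 — |x − y|_7 = 7^{-2} = 1/49.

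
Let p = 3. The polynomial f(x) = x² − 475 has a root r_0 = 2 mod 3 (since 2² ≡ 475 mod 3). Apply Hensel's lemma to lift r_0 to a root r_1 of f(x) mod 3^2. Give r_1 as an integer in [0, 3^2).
r_1 = 5 (mod 9)

Hensel's recurrence: r_{i+1} = r_i − f(r_i)·(f′(r_i))^{-1} mod 3^{i+2}, with f′(x) = 2x. Iterate:
  r_0 = 2 (mod 3)
  r_1 = 5 (mod 9)
Final: r_1 = 5, and one checks f(r_1) ≡ 0 mod 3^2.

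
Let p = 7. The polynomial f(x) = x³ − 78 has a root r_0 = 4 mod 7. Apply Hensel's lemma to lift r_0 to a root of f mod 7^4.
r_3 = 970 (mod 2401)

Hensel: r_{i+1} = r_i − f(r_i)/f′(r_i) mod 7^{i+2}, where f′(x) = 3x². Iterate:
  r_0 = 4 (mod 7)
  r_1 = 39 (mod 49)
  r_2 = 284 (mod 343)
  r_3 = 970 (mod 2401)
Final: r = 970 with f(r) ≡ 0 mod 7^4.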